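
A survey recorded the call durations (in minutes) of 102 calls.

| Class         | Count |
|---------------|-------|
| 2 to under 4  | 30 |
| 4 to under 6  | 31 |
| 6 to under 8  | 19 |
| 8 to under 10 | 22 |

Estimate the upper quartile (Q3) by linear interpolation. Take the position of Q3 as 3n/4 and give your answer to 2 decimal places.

Cumulative frequencies: 30, 61, 80, 102
n = 102; position = 3n/4 = 76.5.
This falls in the class 6 to under 8: L = 6, F = 61, f = 19, h = 2.
Upper quartile ≈ 6 + ((76.5 − 61) / 19) × 2 = 7.6316

7.63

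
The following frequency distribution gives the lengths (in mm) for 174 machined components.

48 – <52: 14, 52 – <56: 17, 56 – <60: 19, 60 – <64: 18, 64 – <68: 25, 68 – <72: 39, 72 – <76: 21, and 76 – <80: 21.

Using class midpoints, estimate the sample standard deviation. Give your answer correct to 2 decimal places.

8.50

Midpoints: 50, 54, 58, 62, 66, 70, 74, 78
n = 174, Σfm = 11408, mean = 65.5632
Σfm² = 760440
Σf(m − x̄)² = Σfm² − (Σfm)²/n = 760440 − 11408²/174 = 12494.8046
Sample variance = 12494.8046 / 173 = 72.2243
Standard deviation = √72.2243 = 8.4985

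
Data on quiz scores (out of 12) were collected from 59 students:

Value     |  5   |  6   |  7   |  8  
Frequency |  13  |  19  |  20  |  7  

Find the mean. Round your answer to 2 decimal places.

Values: 5, 6, 7, 8
Σfx = 13×5 + 19×6 + 20×7 + 7×8 = 375
n = Σf = 59
Mean = 375 / 59 = 6.3559

6.36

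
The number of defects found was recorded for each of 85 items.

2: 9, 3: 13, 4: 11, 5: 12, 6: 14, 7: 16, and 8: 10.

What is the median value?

Cumulative frequencies: 9, 22, 33, 45, 59, 75, 85
n = 85, so the median is the value in position (n+1)/2 = 43.
Position 43 falls at value 5.

5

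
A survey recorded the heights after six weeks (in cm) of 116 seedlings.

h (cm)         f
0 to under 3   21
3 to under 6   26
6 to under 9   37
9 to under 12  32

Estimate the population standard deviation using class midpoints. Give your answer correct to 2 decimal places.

Midpoints: 1.5, 4.5, 7.5, 10.5
n = 116, Σfm = 762, mean = 6.5690
Σfm² = 6183
Σf(m − x̄)² = Σfm² − (Σfm)²/n = 6183 − 762²/116 = 1177.4483
Population variance = 1177.4483 / 116 = 10.1504
Standard deviation = √10.1504 = 3.1860

3.19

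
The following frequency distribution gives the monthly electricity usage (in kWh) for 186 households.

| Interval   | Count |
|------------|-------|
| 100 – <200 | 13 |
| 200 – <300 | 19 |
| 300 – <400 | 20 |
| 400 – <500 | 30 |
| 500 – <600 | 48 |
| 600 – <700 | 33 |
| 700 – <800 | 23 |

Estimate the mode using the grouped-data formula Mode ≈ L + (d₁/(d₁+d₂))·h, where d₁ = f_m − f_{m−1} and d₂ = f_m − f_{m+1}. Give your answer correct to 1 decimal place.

554.5

Modal class: 500 – <600 (highest frequency 48).
d₁ = 48 − 30 = 18, d₂ = 48 − 33 = 15
Mode ≈ 500 + (18/(18+15)) × 100 = 500 + 54.5455 = 554.5455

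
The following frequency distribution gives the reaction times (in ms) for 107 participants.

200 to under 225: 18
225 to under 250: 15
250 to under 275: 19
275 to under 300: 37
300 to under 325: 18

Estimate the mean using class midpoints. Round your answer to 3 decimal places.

Midpoints: 212.5, 237.5, 262.5, 287.5, 312.5
Σfm = 18×212.5 + 15×237.5 + 19×262.5 + 37×287.5 + 18×312.5 = 28637.5
n = Σf = 107
Mean = 28637.5 / 107 = 267.6402

267.640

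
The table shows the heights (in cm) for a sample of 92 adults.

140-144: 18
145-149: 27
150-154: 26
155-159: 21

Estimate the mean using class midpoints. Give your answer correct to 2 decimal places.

Midpoints: 142, 147, 152, 157
Σfm = 18×142 + 27×147 + 26×152 + 21×157 = 13774
n = Σf = 92
Mean = 13774 / 92 = 149.7174

149.72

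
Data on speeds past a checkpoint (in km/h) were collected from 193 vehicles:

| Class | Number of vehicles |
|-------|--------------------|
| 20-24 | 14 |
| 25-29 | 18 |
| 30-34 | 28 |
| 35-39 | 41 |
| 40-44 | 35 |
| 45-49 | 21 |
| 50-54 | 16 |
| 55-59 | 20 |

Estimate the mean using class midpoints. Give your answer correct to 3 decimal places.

39.565

Midpoints: 22, 27, 32, 37, 42, 47, 52, 57
Σfm = 14×22 + 18×27 + 28×32 + 41×37 + 35×42 + 21×47 + 16×52 + 20×57 = 7636
n = Σf = 193
Mean = 7636 / 193 = 39.5648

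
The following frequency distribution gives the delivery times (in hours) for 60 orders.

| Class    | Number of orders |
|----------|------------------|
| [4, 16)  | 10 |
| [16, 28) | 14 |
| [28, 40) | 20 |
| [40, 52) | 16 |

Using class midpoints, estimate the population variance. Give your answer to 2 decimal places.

Midpoints: 10, 22, 34, 46
n = 60, Σfm = 1824, mean = 30.4000
Σfm² = 64752
Σf(m − x̄)² = Σfm² − (Σfm)²/n = 64752 − 1824²/60 = 9302.4000
Population variance = 9302.4000 / 60 = 155.0400

155.04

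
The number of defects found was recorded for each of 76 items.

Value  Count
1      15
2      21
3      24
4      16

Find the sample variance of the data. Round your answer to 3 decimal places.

1.078

Values: 1, 2, 3, 4
n = 76, Σfx = 193, mean = 2.5395
Σfx² = 571
Σf(x − x̄)² = Σfx² − (Σfx)²/n = 571 − 193²/76 = 80.8816
Sample variance = 80.8816 / 75 = 1.0784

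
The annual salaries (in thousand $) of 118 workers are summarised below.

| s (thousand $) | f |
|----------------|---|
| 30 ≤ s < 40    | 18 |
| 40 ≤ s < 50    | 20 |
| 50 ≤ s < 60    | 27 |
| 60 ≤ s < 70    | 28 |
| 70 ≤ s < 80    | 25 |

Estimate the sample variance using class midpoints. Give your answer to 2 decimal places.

184.53

Midpoints: 35, 45, 55, 65, 75
n = 118, Σfm = 6710, mean = 56.8644
Σfm² = 403150
Σf(m − x̄)² = Σfm² − (Σfm)²/n = 403150 − 6710²/118 = 21589.8305
Sample variance = 21589.8305 / 117 = 184.5285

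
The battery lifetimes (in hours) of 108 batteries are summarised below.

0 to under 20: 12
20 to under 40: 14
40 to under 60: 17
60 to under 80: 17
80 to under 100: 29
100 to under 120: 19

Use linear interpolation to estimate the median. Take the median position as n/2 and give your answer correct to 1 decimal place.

Cumulative frequencies: 12, 26, 43, 60, 89, 108
n = 108; position = n/2 = 54.
This falls in the class 60 to under 80: L = 60, F = 43, f = 17, h = 20.
Median ≈ 60 + ((54 − 43) / 17) × 20 = 72.9412

72.9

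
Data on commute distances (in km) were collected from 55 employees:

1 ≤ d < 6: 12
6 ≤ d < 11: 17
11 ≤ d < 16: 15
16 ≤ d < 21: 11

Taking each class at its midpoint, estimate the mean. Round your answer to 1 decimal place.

Midpoints: 3.5, 8.5, 13.5, 18.5
Σfm = 12×3.5 + 17×8.5 + 15×13.5 + 11×18.5 = 592.5
n = Σf = 55
Mean = 592.5 / 55 = 10.7727

10.8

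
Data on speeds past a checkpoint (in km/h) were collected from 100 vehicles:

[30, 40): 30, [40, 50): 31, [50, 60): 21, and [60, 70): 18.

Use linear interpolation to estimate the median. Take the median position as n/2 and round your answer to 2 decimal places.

46.45

Cumulative frequencies: 30, 61, 82, 100
n = 100; position = n/2 = 50.
This falls in the class [40, 50): L = 40, F = 30, f = 31, h = 10.
Median ≈ 40 + ((50 − 30) / 31) × 10 = 46.4516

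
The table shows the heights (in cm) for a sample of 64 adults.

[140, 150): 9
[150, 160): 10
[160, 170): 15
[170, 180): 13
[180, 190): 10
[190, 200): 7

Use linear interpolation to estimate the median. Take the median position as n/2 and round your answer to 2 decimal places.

Cumulative frequencies: 9, 19, 34, 47, 57, 64
n = 64; position = n/2 = 32.
This falls in the class [160, 170): L = 160, F = 19, f = 15, h = 10.
Median ≈ 160 + ((32 − 19) / 15) × 10 = 168.6667

168.67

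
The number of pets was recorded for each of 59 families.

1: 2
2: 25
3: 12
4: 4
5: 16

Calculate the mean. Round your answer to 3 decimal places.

Values: 1, 2, 3, 4, 5
Σfx = 2×1 + 25×2 + 12×3 + 4×4 + 16×5 = 184
n = Σf = 59
Mean = 184 / 59 = 3.1186

3.119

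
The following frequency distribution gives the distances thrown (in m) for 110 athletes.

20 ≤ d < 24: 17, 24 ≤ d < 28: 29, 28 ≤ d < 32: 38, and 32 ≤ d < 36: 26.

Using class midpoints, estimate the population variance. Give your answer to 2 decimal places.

Midpoints: 22, 26, 30, 34
n = 110, Σfm = 3152, mean = 28.6545
Σfm² = 92088
Σf(m − x̄)² = Σfm² − (Σfm)²/n = 92088 − 3152²/110 = 1768.8727
Population variance = 1768.8727 / 110 = 16.0807

16.08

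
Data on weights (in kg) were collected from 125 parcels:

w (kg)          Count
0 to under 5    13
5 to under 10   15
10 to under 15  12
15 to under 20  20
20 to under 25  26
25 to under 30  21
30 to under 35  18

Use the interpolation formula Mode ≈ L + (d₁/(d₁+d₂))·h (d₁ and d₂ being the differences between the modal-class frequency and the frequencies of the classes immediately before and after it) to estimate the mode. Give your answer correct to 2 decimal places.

22.73

Modal class: 20 to under 25 (highest frequency 26).
d₁ = 26 − 20 = 6, d₂ = 26 − 21 = 5
Mode ≈ 20 + (6/(6+5)) × 5 = 20 + 2.7273 = 22.7273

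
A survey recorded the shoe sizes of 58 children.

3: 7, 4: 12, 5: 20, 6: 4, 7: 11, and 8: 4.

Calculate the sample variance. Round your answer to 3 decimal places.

2.132

Values: 3, 4, 5, 6, 7, 8
n = 58, Σfx = 302, mean = 5.2069
Σfx² = 1694
Σf(x − x̄)² = Σfx² − (Σfx)²/n = 1694 − 302²/58 = 121.5172
Sample variance = 121.5172 / 57 = 2.1319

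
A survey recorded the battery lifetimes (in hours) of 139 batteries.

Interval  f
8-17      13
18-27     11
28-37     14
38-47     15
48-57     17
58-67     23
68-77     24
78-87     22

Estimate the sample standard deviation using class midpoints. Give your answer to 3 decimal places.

22.432

Midpoints: 12.5, 22.5, 32.5, 42.5, 52.5, 62.5, 72.5, 82.5
n = 139, Σfm = 7387.5, mean = 53.1475
Σfm² = 462068.75
Σf(m − x̄)² = Σfm² − (Σfm)²/n = 462068.75 − 7387.5²/139 = 69441.7266
Sample variance = 69441.7266 / 138 = 503.2009
Standard deviation = √503.2009 = 22.4321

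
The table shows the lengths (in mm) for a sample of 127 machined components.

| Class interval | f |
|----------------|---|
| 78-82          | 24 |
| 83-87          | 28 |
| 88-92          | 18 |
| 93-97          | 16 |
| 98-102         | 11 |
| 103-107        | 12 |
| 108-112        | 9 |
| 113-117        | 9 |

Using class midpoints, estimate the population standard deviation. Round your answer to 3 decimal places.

Midpoints: 80, 85, 90, 95, 100, 105, 110, 115
n = 127, Σfm = 11825, mean = 93.1102
Σfm² = 1116325
Σf(m − x̄)² = Σfm² − (Σfm)²/n = 1116325 − 11825²/127 = 15296.4567
Population variance = 15296.4567 / 127 = 120.4445
Standard deviation = √120.4445 = 10.9747

10.975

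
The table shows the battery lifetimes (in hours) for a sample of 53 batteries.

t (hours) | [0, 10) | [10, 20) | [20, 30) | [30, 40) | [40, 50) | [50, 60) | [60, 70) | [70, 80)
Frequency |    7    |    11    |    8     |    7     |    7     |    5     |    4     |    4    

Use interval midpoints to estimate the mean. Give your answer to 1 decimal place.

Midpoints: 5, 15, 25, 35, 45, 55, 65, 75
Σfm = 7×5 + 11×15 + 8×25 + 7×35 + 7×45 + 5×55 + 4×65 + 4×75 = 1795
n = Σf = 53
Mean = 1795 / 53 = 33.8679

33.9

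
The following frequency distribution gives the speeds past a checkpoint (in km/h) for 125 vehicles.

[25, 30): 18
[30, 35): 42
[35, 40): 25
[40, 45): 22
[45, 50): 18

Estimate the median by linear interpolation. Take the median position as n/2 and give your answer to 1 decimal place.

Cumulative frequencies: 18, 60, 85, 107, 125
n = 125; position = n/2 = 62.5.
This falls in the class [35, 40): L = 35, F = 60, f = 25, h = 5.
Median ≈ 35 + ((62.5 − 60) / 25) × 5 = 35.5000

35.5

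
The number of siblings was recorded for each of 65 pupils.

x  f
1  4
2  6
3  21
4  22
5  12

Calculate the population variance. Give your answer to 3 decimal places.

1.173

Values: 1, 2, 3, 4, 5
n = 65, Σfx = 227, mean = 3.4923
Σfx² = 869
Σf(x − x̄)² = Σfx² − (Σfx)²/n = 869 − 227²/65 = 76.2462
Population variance = 76.2462 / 65 = 1.1730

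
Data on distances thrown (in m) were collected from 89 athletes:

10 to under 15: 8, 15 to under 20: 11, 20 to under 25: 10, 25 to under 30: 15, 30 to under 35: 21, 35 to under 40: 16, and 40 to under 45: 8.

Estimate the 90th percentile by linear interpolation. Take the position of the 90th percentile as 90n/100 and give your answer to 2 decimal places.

39.72

Cumulative frequencies: 8, 19, 29, 44, 65, 81, 89
n = 89; position = 90n/100 = 80.1.
This falls in the class 35 to under 40: L = 35, F = 65, f = 16, h = 5.
90th percentile ≈ 35 + ((80.1 − 65) / 16) × 5 = 39.7188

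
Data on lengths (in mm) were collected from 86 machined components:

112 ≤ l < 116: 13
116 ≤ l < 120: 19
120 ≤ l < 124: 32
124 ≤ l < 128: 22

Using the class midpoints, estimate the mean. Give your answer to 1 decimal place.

120.9

Midpoints: 114, 118, 122, 126
Σfm = 13×114 + 19×118 + 32×122 + 22×126 = 10400
n = Σf = 86
Mean = 10400 / 86 = 120.9302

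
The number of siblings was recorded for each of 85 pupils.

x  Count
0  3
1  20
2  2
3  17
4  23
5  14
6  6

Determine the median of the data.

Cumulative frequencies: 3, 23, 25, 42, 65, 79, 85
n = 85, so the median is the value in position (n+1)/2 = 43.
Position 43 falls at value 4.

4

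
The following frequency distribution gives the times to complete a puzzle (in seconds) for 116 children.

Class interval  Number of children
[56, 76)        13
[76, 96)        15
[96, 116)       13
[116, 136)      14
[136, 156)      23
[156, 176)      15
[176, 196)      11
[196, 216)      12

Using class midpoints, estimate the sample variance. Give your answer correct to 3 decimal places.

1880.660

Midpoints: 66, 86, 106, 126, 146, 166, 186, 206
n = 116, Σfm = 15656, mean = 134.9655
Σfm² = 2329296
Σf(m − x̄)² = Σfm² − (Σfm)²/n = 2329296 − 15656²/116 = 216275.8621
Sample variance = 216275.8621 / 115 = 1880.6597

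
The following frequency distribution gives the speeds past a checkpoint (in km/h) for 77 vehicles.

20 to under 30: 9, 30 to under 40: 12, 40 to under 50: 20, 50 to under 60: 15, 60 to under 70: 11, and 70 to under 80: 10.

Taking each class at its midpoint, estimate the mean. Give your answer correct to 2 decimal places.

49.81

Midpoints: 25, 35, 45, 55, 65, 75
Σfm = 9×25 + 12×35 + 20×45 + 15×55 + 11×65 + 10×75 = 3835
n = Σf = 77
Mean = 3835 / 77 = 49.8052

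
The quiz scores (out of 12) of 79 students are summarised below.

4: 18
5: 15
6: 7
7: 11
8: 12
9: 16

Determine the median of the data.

6

Cumulative frequencies: 18, 33, 40, 51, 63, 79
n = 79, so the median is the value in position (n+1)/2 = 40.
Position 40 falls at value 6.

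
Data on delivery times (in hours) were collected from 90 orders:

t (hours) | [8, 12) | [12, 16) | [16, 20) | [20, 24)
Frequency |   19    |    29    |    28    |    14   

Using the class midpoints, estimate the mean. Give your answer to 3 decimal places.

15.644

Midpoints: 10, 14, 18, 22
Σfm = 19×10 + 29×14 + 28×18 + 14×22 = 1408
n = Σf = 90
Mean = 1408 / 90 = 15.6444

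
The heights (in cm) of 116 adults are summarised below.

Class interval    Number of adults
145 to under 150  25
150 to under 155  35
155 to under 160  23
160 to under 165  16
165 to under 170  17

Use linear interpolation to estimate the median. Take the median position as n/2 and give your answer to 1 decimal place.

Cumulative frequencies: 25, 60, 83, 99, 116
n = 116; position = n/2 = 58.
This falls in the class 150 to under 155: L = 150, F = 25, f = 35, h = 5.
Median ≈ 150 + ((58 − 25) / 35) × 5 = 154.7143

154.7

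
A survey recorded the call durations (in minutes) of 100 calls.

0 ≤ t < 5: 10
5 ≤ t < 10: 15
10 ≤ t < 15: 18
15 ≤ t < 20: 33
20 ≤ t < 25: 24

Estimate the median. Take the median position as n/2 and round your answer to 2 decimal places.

Cumulative frequencies: 10, 25, 43, 76, 100
n = 100; position = n/2 = 50.
This falls in the class 15 ≤ t < 20: L = 15, F = 43, f = 33, h = 5.
Median ≈ 15 + ((50 − 43) / 33) × 5 = 16.0606

16.06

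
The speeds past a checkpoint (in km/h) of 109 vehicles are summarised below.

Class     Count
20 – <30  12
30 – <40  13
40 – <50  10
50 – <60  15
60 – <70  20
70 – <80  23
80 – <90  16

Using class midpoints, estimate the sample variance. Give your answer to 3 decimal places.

379.460

Midpoints: 25, 35, 45, 55, 65, 75, 85
n = 109, Σfm = 6415, mean = 58.8532
Σfm² = 418525
Σf(m − x̄)² = Σfm² − (Σfm)²/n = 418525 − 6415²/109 = 40981.6514
Sample variance = 40981.6514 / 108 = 379.4597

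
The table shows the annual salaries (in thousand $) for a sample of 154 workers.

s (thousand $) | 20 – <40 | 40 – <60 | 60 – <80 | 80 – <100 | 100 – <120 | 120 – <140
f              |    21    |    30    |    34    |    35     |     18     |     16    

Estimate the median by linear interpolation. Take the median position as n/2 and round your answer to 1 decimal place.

75.3

Cumulative frequencies: 21, 51, 85, 120, 138, 154
n = 154; position = n/2 = 77.
This falls in the class 60 – <80: L = 60, F = 51, f = 34, h = 20.
Median ≈ 60 + ((77 − 51) / 34) × 20 = 75.2941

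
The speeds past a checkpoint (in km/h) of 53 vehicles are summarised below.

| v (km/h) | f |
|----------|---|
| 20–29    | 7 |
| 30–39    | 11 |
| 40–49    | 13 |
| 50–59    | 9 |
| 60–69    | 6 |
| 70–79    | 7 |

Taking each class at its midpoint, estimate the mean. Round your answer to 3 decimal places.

Midpoints: 24.5, 34.5, 44.5, 54.5, 64.5, 74.5
Σfm = 7×24.5 + 11×34.5 + 13×44.5 + 9×54.5 + 6×64.5 + 7×74.5 = 2528.5
n = Σf = 53
Mean = 2528.5 / 53 = 47.7075

47.708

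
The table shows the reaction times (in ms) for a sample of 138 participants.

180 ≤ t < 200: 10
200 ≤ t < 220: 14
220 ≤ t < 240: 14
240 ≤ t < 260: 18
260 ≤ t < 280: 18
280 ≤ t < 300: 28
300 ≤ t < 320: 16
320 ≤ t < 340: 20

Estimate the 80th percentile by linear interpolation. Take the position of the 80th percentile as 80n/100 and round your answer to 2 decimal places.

Cumulative frequencies: 10, 24, 38, 56, 74, 102, 118, 138
n = 138; position = 80n/100 = 110.4.
This falls in the class 300 ≤ t < 320: L = 300, F = 102, f = 16, h = 20.
80th percentile ≈ 300 + ((110.4 − 102) / 16) × 20 = 310.5000

310.50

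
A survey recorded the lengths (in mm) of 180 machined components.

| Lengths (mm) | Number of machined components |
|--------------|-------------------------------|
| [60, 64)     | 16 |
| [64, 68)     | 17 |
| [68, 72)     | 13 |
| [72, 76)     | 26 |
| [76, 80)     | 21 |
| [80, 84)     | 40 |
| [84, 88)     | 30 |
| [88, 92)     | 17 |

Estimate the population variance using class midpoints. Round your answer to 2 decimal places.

Midpoints: 62, 66, 70, 74, 78, 82, 86, 90
n = 180, Σfm = 13976, mean = 77.6444
Σfm² = 1097936
Σf(m − x̄)² = Σfm² − (Σfm)²/n = 1097936 − 13976²/180 = 12777.2444
Population variance = 12777.2444 / 180 = 70.9847

70.98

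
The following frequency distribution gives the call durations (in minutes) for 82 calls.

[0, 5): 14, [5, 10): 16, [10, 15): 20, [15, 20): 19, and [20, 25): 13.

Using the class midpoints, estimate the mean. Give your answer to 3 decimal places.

Midpoints: 2.5, 7.5, 12.5, 17.5, 22.5
Σfm = 14×2.5 + 16×7.5 + 20×12.5 + 19×17.5 + 13×22.5 = 1030
n = Σf = 82
Mean = 1030 / 82 = 12.5610

12.561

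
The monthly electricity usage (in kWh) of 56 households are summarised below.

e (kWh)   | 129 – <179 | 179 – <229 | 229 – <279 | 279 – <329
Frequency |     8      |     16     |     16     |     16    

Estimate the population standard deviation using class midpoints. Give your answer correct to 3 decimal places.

51.508

Midpoints: 154, 204, 254, 304
n = 56, Σfm = 13424, mean = 239.7143
Σfm² = 3366496
Σf(m − x̄)² = Σfm² − (Σfm)²/n = 3366496 − 13424²/56 = 148571.4286
Population variance = 148571.4286 / 56 = 2653.0612
Standard deviation = √2653.0612 = 51.5079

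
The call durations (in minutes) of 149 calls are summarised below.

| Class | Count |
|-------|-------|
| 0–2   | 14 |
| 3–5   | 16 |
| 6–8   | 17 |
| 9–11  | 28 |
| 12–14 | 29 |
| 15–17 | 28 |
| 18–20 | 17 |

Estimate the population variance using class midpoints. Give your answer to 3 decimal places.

29.441

Midpoints: 1, 4, 7, 10, 13, 16, 19
n = 149, Σfm = 1625, mean = 10.9060
Σfm² = 22109
Σf(m − x̄)² = Σfm² − (Σfm)²/n = 22109 − 1625²/149 = 4386.6846
Population variance = 4386.6846 / 149 = 29.4408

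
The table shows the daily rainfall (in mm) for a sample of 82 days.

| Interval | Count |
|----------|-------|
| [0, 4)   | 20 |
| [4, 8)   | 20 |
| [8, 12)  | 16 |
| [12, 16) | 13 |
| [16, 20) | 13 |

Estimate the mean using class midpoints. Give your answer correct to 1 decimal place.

9.0

Midpoints: 2, 6, 10, 14, 18
Σfm = 20×2 + 20×6 + 16×10 + 13×14 + 13×18 = 736
n = Σf = 82
Mean = 736 / 82 = 8.9756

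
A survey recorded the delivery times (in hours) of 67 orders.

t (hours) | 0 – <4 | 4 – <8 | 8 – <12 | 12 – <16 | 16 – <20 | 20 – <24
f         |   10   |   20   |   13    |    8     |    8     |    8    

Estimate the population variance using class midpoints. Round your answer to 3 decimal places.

Midpoints: 2, 6, 10, 14, 18, 22
n = 67, Σfm = 702, mean = 10.4776
Σfm² = 10092
Σf(m − x̄)² = Σfm² − (Σfm)²/n = 10092 − 702²/67 = 2736.7164
Population variance = 2736.7164 / 67 = 40.8465

40.847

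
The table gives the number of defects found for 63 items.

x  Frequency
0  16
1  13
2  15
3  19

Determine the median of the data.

Cumulative frequencies: 16, 29, 44, 63
n = 63, so the median is the value in position (n+1)/2 = 32.
Position 32 falls at value 2.

2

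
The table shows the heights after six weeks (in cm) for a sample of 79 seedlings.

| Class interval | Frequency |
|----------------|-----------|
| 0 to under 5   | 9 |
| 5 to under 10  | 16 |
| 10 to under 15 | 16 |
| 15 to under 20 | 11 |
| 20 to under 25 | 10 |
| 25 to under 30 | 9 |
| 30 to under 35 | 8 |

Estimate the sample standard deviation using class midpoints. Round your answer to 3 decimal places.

Midpoints: 2.5, 7.5, 12.5, 17.5, 22.5, 27.5, 32.5
n = 79, Σfm = 1267.5, mean = 16.0443
Σfm² = 27143.75
Σf(m − x̄)² = Σfm² − (Σfm)²/n = 27143.75 − 1267.5²/79 = 6807.5949
Sample variance = 6807.5949 / 78 = 87.2769
Standard deviation = √87.2769 = 9.3422

9.342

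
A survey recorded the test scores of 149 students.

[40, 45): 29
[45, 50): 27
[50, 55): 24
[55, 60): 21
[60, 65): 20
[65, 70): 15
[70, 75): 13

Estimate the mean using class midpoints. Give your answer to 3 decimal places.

54.950

Midpoints: 42.5, 47.5, 52.5, 57.5, 62.5, 67.5, 72.5
Σfm = 29×42.5 + 27×47.5 + 24×52.5 + 21×57.5 + 20×62.5 + 15×67.5 + 13×72.5 = 8187.5
n = Σf = 149
Mean = 8187.5 / 149 = 54.9497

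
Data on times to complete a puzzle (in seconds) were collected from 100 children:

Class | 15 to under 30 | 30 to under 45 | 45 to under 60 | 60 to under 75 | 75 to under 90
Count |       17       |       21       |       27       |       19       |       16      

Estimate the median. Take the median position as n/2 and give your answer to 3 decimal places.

Cumulative frequencies: 17, 38, 65, 84, 100
n = 100; position = n/2 = 50.
This falls in the class 45 to under 60: L = 45, F = 38, f = 27, h = 15.
Median ≈ 45 + ((50 − 38) / 27) × 15 = 51.6667

51.667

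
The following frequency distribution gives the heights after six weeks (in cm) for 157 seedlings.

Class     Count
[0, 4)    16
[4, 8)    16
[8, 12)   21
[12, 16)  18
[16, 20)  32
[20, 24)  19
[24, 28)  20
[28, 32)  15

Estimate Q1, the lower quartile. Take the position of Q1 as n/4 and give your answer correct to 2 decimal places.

Cumulative frequencies: 16, 32, 53, 71, 103, 122, 142, 157
n = 157; position = n/4 = 39.25.
This falls in the class [8, 12): L = 8, F = 32, f = 21, h = 4.
Lower quartile ≈ 8 + ((39.25 − 32) / 21) × 4 = 9.3810

9.38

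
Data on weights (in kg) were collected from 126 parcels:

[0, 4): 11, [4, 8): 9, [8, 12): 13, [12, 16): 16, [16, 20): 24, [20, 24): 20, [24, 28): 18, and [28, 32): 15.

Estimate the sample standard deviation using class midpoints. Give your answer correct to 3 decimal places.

8.397

Midpoints: 2, 6, 10, 14, 18, 22, 26, 30
n = 126, Σfm = 2220, mean = 17.6190
Σfm² = 47928
Σf(m − x̄)² = Σfm² − (Σfm)²/n = 47928 − 2220²/126 = 8813.7143
Sample variance = 8813.7143 / 125 = 70.5097
Standard deviation = √70.5097 = 8.3970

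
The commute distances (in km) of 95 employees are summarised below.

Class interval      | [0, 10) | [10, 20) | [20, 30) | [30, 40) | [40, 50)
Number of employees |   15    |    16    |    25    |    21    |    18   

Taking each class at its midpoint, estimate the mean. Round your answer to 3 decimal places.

26.158

Midpoints: 5, 15, 25, 35, 45
Σfm = 15×5 + 16×15 + 25×25 + 21×35 + 18×45 = 2485
n = Σf = 95
Mean = 2485 / 95 = 26.1579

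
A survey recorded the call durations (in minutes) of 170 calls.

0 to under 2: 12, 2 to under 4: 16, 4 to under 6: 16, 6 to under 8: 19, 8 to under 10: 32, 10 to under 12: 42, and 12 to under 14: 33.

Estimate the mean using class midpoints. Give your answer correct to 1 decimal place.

Midpoints: 1, 3, 5, 7, 9, 11, 13
Σfm = 12×1 + 16×3 + 16×5 + 19×7 + 32×9 + 42×11 + 33×13 = 1452
n = Σf = 170
Mean = 1452 / 170 = 8.5412

8.5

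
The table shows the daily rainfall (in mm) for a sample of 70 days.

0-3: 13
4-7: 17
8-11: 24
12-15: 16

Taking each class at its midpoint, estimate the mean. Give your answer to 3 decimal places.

7.957

Midpoints: 1.5, 5.5, 9.5, 13.5
Σfm = 13×1.5 + 17×5.5 + 24×9.5 + 16×13.5 = 557
n = Σf = 70
Mean = 557 / 70 = 7.9571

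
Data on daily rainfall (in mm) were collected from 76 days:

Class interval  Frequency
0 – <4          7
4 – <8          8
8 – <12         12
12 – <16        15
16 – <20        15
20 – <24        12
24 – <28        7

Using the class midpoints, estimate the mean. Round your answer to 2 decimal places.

14.58

Midpoints: 2, 6, 10, 14, 18, 22, 26
Σfm = 7×2 + 8×6 + 12×10 + 15×14 + 15×18 + 12×22 + 7×26 = 1108
n = Σf = 76
Mean = 1108 / 76 = 14.5789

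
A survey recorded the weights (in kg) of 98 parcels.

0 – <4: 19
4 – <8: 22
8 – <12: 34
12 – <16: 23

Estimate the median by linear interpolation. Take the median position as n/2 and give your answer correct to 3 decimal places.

Cumulative frequencies: 19, 41, 75, 98
n = 98; position = n/2 = 49.
This falls in the class 8 – <12: L = 8, F = 41, f = 34, h = 4.
Median ≈ 8 + ((49 − 41) / 34) × 4 = 8.9412

8.941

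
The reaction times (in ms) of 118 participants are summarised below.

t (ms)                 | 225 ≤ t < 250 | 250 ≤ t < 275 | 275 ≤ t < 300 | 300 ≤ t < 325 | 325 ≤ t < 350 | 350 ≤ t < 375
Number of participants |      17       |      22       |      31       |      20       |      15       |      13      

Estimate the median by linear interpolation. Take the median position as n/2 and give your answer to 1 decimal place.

291.1

Cumulative frequencies: 17, 39, 70, 90, 105, 118
n = 118; position = n/2 = 59.
This falls in the class 275 ≤ t < 300: L = 275, F = 39, f = 31, h = 25.
Median ≈ 275 + ((59 − 39) / 31) × 25 = 291.1290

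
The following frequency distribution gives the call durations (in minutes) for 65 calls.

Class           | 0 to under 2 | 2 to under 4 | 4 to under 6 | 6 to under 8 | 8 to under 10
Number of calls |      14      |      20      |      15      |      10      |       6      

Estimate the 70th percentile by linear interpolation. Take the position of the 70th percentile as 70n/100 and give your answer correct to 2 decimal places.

Cumulative frequencies: 14, 34, 49, 59, 65
n = 65; position = 70n/100 = 45.5.
This falls in the class 4 to under 6: L = 4, F = 34, f = 15, h = 2.
70th percentile ≈ 4 + ((45.5 − 34) / 15) × 2 = 5.5333

5.53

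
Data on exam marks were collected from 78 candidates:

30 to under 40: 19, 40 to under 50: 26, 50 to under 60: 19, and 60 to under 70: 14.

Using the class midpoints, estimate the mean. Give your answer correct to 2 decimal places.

Midpoints: 35, 45, 55, 65
Σfm = 19×35 + 26×45 + 19×55 + 14×65 = 3790
n = Σf = 78
Mean = 3790 / 78 = 48.5897

48.59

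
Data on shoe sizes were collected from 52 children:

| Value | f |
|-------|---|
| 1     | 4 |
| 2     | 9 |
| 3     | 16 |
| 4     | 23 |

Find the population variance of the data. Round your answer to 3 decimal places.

Values: 1, 2, 3, 4
n = 52, Σfx = 162, mean = 3.1154
Σfx² = 552
Σf(x − x̄)² = Σfx² − (Σfx)²/n = 552 − 162²/52 = 47.3077
Population variance = 47.3077 / 52 = 0.9098

0.910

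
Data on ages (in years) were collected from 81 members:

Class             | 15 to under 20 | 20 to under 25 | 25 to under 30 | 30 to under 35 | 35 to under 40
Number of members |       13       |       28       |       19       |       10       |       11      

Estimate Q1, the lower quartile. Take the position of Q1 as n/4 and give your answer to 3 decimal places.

Cumulative frequencies: 13, 41, 60, 70, 81
n = 81; position = n/4 = 20.25.
This falls in the class 20 to under 25: L = 20, F = 13, f = 28, h = 5.
Lower quartile ≈ 20 + ((20.25 − 13) / 28) × 5 = 21.2946

21.295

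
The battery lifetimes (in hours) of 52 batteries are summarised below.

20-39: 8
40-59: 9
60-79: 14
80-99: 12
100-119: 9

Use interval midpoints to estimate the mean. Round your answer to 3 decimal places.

71.423

Midpoints: 29.5, 49.5, 69.5, 89.5, 109.5
Σfm = 8×29.5 + 9×49.5 + 14×69.5 + 12×89.5 + 9×109.5 = 3714
n = Σf = 52
Mean = 3714 / 52 = 71.4231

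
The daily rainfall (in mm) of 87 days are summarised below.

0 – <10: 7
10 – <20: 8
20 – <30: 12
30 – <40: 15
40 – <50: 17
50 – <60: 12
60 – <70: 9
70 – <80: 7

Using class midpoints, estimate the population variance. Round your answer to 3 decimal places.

Midpoints: 5, 15, 25, 35, 45, 55, 65, 75
n = 87, Σfm = 3515, mean = 40.4023
Σfm² = 175975
Σf(m − x̄)² = Σfm² − (Σfm)²/n = 175975 − 3515²/87 = 33960.9195
Population variance = 33960.9195 / 87 = 390.3554

390.355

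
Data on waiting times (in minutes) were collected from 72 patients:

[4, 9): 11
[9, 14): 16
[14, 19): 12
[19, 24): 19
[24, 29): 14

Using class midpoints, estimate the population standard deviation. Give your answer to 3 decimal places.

Midpoints: 6.5, 11.5, 16.5, 21.5, 26.5
n = 72, Σfm = 1233, mean = 17.1250
Σfm² = 24462
Σf(m − x̄)² = Σfm² − (Σfm)²/n = 24462 − 1233²/72 = 3346.8750
Population variance = 3346.8750 / 72 = 46.4844
Standard deviation = √46.4844 = 6.8179

6.818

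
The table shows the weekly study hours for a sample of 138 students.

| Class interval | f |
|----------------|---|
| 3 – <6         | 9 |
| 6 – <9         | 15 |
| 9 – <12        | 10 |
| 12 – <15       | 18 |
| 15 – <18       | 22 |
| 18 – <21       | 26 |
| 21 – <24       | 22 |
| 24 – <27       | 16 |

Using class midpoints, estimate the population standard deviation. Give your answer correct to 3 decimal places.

6.229

Midpoints: 4.5, 7.5, 10.5, 13.5, 16.5, 19.5, 22.5, 25.5
n = 138, Σfm = 2274, mean = 16.4783
Σfm² = 42826.5
Σf(m − x̄)² = Σfm² − (Σfm)²/n = 42826.5 − 2274²/138 = 5354.9348
Population variance = 5354.9348 / 138 = 38.8039
Standard deviation = √38.8039 = 6.2293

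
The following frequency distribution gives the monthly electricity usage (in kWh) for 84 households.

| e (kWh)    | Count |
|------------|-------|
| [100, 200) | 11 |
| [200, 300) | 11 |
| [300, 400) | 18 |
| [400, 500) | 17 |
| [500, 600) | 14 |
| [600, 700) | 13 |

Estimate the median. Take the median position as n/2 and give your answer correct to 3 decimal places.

411.765

Cumulative frequencies: 11, 22, 40, 57, 71, 84
n = 84; position = n/2 = 42.
This falls in the class [400, 500): L = 400, F = 40, f = 17, h = 100.
Median ≈ 400 + ((42 − 40) / 17) × 100 = 411.7647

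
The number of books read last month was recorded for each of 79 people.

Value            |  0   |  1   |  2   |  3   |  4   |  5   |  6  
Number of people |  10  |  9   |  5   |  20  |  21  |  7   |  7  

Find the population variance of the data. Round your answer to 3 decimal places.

Values: 0, 1, 2, 3, 4, 5, 6
n = 79, Σfx = 240, mean = 3.0380
Σfx² = 972
Σf(x − x̄)² = Σfx² − (Σfx)²/n = 972 − 240²/79 = 242.8861
Population variance = 242.8861 / 79 = 3.0745

3.075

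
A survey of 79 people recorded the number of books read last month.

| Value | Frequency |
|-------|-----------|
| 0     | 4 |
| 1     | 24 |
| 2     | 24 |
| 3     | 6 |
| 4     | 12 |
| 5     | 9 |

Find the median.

Cumulative frequencies: 4, 28, 52, 58, 70, 79
n = 79, so the median is the value in position (n+1)/2 = 40.
Position 40 falls at value 2.

2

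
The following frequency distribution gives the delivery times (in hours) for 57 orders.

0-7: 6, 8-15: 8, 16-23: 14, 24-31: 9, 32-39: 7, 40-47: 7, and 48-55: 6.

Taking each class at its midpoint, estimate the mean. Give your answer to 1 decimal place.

26.2

Midpoints: 3.5, 11.5, 19.5, 27.5, 35.5, 43.5, 51.5
Σfm = 6×3.5 + 8×11.5 + 14×19.5 + 9×27.5 + 7×35.5 + 7×43.5 + 6×51.5 = 1495.5
n = Σf = 57
Mean = 1495.5 / 57 = 26.2368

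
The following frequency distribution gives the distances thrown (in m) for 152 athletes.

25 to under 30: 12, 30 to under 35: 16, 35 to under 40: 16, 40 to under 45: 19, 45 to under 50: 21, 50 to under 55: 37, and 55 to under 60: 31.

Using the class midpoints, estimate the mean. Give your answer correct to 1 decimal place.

45.9

Midpoints: 27.5, 32.5, 37.5, 42.5, 47.5, 52.5, 57.5
Σfm = 12×27.5 + 16×32.5 + 16×37.5 + 19×42.5 + 21×47.5 + 37×52.5 + 31×57.5 = 6980
n = Σf = 152
Mean = 6980 / 152 = 45.9211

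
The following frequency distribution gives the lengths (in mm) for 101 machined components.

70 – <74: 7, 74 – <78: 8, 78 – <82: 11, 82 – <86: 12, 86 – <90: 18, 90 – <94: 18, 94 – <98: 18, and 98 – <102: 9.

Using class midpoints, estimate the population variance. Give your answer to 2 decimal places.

65.07

Midpoints: 72, 76, 80, 84, 88, 92, 96, 100
n = 101, Σfm = 8868, mean = 87.8020
Σfm² = 785200
Σf(m − x̄)² = Σfm² − (Σfm)²/n = 785200 − 8868²/101 = 6572.0396
Population variance = 6572.0396 / 101 = 65.0697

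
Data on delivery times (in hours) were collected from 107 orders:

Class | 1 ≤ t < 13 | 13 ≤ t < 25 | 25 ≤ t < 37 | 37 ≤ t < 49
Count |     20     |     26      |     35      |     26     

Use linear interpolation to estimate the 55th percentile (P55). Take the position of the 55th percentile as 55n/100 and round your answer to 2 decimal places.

Cumulative frequencies: 20, 46, 81, 107
n = 107; position = 55n/100 = 58.85.
This falls in the class 25 ≤ t < 37: L = 25, F = 46, f = 35, h = 12.
55th percentile ≈ 25 + ((58.85 − 46) / 35) × 12 = 29.4057

29.41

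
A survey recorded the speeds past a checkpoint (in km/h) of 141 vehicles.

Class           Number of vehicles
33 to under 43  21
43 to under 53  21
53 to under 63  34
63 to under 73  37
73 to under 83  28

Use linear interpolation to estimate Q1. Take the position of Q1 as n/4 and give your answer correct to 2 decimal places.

49.79

Cumulative frequencies: 21, 42, 76, 113, 141
n = 141; position = n/4 = 35.25.
This falls in the class 43 to under 53: L = 43, F = 21, f = 21, h = 10.
Lower quartile ≈ 43 + ((35.25 − 21) / 21) × 10 = 49.7857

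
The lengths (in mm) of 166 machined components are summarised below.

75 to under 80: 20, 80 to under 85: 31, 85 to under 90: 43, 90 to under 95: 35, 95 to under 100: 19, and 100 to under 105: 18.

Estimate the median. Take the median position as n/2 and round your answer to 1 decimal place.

88.7

Cumulative frequencies: 20, 51, 94, 129, 148, 166
n = 166; position = n/2 = 83.
This falls in the class 85 to under 90: L = 85, F = 51, f = 43, h = 5.
Median ≈ 85 + ((83 − 51) / 43) × 5 = 88.7209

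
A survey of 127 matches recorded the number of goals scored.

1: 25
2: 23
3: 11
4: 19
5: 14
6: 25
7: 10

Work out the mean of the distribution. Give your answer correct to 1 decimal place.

Values: 1, 2, 3, 4, 5, 6, 7
Σfx = 25×1 + 23×2 + 11×3 + 19×4 + 14×5 + 25×6 + 10×7 = 470
n = Σf = 127
Mean = 470 / 127 = 3.7008

3.7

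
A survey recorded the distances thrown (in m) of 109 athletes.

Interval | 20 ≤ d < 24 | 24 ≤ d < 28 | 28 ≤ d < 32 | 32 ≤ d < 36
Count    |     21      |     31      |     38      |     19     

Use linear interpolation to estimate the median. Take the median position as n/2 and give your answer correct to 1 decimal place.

28.3

Cumulative frequencies: 21, 52, 90, 109
n = 109; position = n/2 = 54.5.
This falls in the class 28 ≤ d < 32: L = 28, F = 52, f = 38, h = 4.
Median ≈ 28 + ((54.5 − 52) / 38) × 4 = 28.2632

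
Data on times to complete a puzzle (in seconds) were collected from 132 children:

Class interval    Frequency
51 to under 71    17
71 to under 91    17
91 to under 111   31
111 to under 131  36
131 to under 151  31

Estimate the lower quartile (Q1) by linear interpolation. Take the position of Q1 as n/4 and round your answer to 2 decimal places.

89.82

Cumulative frequencies: 17, 34, 65, 101, 132
n = 132; position = n/4 = 33.
This falls in the class 71 to under 91: L = 71, F = 17, f = 17, h = 20.
Lower quartile ≈ 71 + ((33 − 17) / 17) × 20 = 89.8235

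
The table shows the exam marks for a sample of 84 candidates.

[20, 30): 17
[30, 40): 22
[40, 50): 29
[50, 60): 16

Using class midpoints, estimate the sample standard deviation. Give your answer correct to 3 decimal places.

10.235

Midpoints: 25, 35, 45, 55
n = 84, Σfm = 3380, mean = 40.2381
Σfm² = 144700
Σf(m − x̄)² = Σfm² − (Σfm)²/n = 144700 − 3380²/84 = 8695.2381
Sample variance = 8695.2381 / 83 = 104.7619
Standard deviation = √104.7619 = 10.2353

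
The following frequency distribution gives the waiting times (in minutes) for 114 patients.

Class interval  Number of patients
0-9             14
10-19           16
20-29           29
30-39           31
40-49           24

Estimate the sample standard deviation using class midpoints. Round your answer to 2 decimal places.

12.91

Midpoints: 4.5, 14.5, 24.5, 34.5, 44.5
n = 114, Σfm = 3143, mean = 27.5702
Σfm² = 105478.5
Σf(m − x̄)² = Σfm² − (Σfm)²/n = 105478.5 − 3143²/114 = 18825.4386
Sample variance = 18825.4386 / 113 = 166.5968
Standard deviation = √166.5968 = 12.9072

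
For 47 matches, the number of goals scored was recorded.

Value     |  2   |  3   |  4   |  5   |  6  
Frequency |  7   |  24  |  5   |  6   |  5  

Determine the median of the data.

3

Cumulative frequencies: 7, 31, 36, 42, 47
n = 47, so the median is the value in position (n+1)/2 = 24.
Position 24 falls at value 3.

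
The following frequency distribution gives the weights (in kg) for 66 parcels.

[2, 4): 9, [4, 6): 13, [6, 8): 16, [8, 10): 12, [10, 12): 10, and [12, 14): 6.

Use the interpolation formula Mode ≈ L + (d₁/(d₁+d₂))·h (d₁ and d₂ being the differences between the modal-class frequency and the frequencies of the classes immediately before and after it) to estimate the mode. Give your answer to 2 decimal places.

6.86

Modal class: [6, 8) (highest frequency 16).
d₁ = 16 − 13 = 3, d₂ = 16 − 12 = 4
Mode ≈ 6 + (3/(3+4)) × 2 = 6 + 0.8571 = 6.8571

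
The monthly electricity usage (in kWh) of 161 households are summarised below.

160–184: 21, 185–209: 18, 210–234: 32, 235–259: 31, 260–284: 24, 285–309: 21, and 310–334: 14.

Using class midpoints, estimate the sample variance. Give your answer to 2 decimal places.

2045.76

Midpoints: 172, 197, 222, 247, 272, 297, 322
n = 161, Σfm = 39192, mean = 243.4286
Σfm² = 9867774
Σf(m − x̄)² = Σfm² − (Σfm)²/n = 9867774 − 39192²/161 = 327321.4286
Sample variance = 327321.4286 / 160 = 2045.7589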